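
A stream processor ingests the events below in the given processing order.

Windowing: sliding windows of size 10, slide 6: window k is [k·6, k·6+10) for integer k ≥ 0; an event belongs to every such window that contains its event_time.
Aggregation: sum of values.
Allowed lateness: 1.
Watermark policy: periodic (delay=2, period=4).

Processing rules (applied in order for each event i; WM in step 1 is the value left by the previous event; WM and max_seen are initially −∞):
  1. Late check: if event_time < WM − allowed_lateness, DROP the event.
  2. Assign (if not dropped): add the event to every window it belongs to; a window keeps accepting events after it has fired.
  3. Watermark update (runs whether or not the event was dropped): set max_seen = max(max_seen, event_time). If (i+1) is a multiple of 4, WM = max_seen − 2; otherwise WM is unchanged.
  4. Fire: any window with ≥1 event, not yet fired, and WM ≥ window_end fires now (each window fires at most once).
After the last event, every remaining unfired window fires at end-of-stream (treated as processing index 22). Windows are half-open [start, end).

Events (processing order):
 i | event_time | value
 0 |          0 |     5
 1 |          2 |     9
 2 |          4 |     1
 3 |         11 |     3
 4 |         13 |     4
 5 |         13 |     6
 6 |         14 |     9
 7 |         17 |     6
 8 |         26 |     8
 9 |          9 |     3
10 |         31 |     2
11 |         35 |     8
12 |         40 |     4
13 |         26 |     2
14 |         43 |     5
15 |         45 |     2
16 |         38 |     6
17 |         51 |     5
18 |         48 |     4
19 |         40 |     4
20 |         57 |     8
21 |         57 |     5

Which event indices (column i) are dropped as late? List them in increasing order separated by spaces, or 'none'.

9 13 16 19

i=0 t=0 v=5: → [0,10); WM=−∞
i=1 t=2 v=9: → [0,10); WM=−∞
i=2 t=4 v=1: → [0,10); WM=−∞
i=3 t=11 v=3: → [6,16); WM=9
i=4 t=13 v=4: → [12,22),[6,16); WM=9
i=5 t=13 v=6: → [12,22),[6,16); WM=9
i=6 t=14 v=9: → [12,22),[6,16); WM=9
i=7 t=17 v=6: → [12,22); WM=15; [0,10) fires=15
i=8 t=26 v=8: → [24,34),[18,28); WM=15
i=9 t=9 v=3: DROP (t<15-1); WM=15
i=10 t=31 v=2: → [30,40),[24,34); WM=15
i=11 t=35 v=8: → [30,40); WM=33; [6,16) fires=22 [12,22) fires=25 [18,28) fires=8
i=12 t=40 v=4: → [36,46); WM=33
i=13 t=26 v=2: DROP (t<33-1); WM=33
i=14 t=43 v=5: → [42,52),[36,46); WM=33
i=15 t=45 v=2: → [42,52),[36,46); WM=43; [24,34) fires=10 [30,40) fires=10
i=16 t=38 v=6: DROP (t<43-1); WM=43
i=17 t=51 v=5: → [48,58),[42,52); WM=43
i=18 t=48 v=4: → [48,58),[42,52); WM=43
i=19 t=40 v=4: DROP (t<43-1); WM=49; [36,46) fires=11
i=20 t=57 v=8: → [54,64),[48,58); WM=49
i=21 t=57 v=5: → [54,64),[48,58); WM=49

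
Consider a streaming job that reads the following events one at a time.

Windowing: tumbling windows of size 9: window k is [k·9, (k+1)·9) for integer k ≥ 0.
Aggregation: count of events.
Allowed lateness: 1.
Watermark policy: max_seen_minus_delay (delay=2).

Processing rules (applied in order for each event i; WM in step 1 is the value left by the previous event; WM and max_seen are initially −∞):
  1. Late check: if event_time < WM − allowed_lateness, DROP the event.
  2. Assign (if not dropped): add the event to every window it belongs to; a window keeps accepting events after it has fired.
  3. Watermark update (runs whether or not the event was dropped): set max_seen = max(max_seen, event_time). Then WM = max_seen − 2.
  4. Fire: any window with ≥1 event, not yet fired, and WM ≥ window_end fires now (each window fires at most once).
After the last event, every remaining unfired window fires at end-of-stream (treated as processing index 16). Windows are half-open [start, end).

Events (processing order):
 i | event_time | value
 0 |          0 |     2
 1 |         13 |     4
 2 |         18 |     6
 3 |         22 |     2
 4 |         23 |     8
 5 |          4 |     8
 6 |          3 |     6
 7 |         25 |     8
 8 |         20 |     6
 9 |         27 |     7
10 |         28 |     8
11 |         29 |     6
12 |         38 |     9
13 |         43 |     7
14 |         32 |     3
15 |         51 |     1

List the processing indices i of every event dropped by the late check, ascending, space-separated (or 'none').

i=0 t=0 v=2: → [0,9); WM=-2
i=1 t=13 v=4: → [9,18); WM=11; [0,9) fires=1
i=2 t=18 v=6: → [18,27); WM=16
i=3 t=22 v=2: → [18,27); WM=20; [9,18) fires=1
i=4 t=23 v=8: → [18,27); WM=21
i=5 t=4 v=8: DROP (t<21-1); WM=21
i=6 t=3 v=6: DROP (t<21-1); WM=21
i=7 t=25 v=8: → [18,27); WM=23
i=8 t=20 v=6: DROP (t<23-1); WM=23
i=9 t=27 v=7: → [27,36); WM=25
i=10 t=28 v=8: → [27,36); WM=26
i=11 t=29 v=6: → [27,36); WM=27; [18,27) fires=4
i=12 t=38 v=9: → [36,45); WM=36; [27,36) fires=3
i=13 t=43 v=7: → [36,45); WM=41
i=14 t=32 v=3: DROP (t<41-1); WM=41
i=15 t=51 v=1: → [45,54); WM=49; [36,45) fires=2

5 6 8 14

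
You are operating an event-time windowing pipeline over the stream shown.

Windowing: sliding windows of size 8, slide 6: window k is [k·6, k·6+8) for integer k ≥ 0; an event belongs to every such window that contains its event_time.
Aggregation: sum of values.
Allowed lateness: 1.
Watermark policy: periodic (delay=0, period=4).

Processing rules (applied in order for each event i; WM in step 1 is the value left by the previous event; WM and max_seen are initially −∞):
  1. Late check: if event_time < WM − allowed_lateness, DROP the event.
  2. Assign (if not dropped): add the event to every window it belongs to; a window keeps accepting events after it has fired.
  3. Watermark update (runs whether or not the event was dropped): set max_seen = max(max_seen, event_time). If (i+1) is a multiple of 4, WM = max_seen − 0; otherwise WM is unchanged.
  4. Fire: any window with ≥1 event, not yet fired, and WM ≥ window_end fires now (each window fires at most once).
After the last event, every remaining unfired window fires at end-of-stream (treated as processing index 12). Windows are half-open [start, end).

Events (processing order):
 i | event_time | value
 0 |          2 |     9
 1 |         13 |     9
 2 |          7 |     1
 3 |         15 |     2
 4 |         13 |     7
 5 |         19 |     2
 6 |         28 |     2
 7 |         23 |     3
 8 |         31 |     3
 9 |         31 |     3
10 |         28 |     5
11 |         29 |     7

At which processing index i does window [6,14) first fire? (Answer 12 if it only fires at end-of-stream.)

i=0 t=2 v=9: → [0,8); WM=−∞
i=1 t=13 v=9: → [12,20),[6,14); WM=−∞
i=2 t=7 v=1: → [6,14),[0,8); WM=−∞
i=3 t=15 v=2: → [12,20); WM=15; [0,8) fires=10 [6,14) fires=10
i=4 t=13 v=7: DROP (t<15-1); WM=15
i=5 t=19 v=2: → [18,26),[12,20); WM=15
i=6 t=28 v=2: → [24,32); WM=15
i=7 t=23 v=3: → [18,26); WM=28; [12,20) fires=13 [18,26) fires=5
i=8 t=31 v=3: → [30,38),[24,32); WM=28
i=9 t=31 v=3: → [30,38),[24,32); WM=28
i=10 t=28 v=5: → [24,32); WM=28
i=11 t=29 v=7: → [24,32); WM=31

3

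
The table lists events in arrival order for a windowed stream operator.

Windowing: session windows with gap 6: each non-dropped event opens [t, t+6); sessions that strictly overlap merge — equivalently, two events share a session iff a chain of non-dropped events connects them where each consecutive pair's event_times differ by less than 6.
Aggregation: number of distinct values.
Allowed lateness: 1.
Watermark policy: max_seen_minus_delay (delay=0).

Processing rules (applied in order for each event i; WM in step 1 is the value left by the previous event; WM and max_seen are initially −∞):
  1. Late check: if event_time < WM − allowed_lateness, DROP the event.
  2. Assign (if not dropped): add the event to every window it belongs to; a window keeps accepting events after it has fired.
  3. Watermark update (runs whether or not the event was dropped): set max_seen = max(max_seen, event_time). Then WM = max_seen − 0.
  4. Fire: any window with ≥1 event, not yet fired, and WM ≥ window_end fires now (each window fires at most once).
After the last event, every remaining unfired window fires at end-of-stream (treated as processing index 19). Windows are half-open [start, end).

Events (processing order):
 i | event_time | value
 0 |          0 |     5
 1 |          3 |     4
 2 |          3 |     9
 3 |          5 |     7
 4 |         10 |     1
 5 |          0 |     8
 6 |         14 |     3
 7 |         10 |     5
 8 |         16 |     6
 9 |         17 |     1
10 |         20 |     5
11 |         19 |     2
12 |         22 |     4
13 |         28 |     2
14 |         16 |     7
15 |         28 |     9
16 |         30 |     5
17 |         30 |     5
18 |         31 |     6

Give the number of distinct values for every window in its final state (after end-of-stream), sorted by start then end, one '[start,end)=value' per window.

i=0 t=0 v=5: → [0,6); WM=0
i=1 t=3 v=4: → [0,9); WM=3
i=2 t=3 v=9: → [0,9); WM=3
i=3 t=5 v=7: → [0,11); WM=5
i=4 t=10 v=1: → [0,16); WM=10
i=5 t=0 v=8: DROP (t<10-1); WM=10
i=6 t=14 v=3: → [0,20); WM=14
i=7 t=10 v=5: DROP (t<14-1); WM=14
i=8 t=16 v=6: → [0,22); WM=16
i=9 t=17 v=1: → [0,23); WM=17
i=10 t=20 v=5: → [0,26); WM=20
i=11 t=19 v=2: → [0,26); WM=20
i=12 t=22 v=4: → [0,28); WM=22
i=13 t=28 v=2: → [28,34); WM=28
i=14 t=16 v=7: DROP (t<28-1); WM=28
i=15 t=28 v=9: → [28,34); WM=28
i=16 t=30 v=5: → [28,36); WM=30
i=17 t=30 v=5: → [28,36); WM=30
i=18 t=31 v=6: → [28,37); WM=31

[0,28)=8 [28,37)=4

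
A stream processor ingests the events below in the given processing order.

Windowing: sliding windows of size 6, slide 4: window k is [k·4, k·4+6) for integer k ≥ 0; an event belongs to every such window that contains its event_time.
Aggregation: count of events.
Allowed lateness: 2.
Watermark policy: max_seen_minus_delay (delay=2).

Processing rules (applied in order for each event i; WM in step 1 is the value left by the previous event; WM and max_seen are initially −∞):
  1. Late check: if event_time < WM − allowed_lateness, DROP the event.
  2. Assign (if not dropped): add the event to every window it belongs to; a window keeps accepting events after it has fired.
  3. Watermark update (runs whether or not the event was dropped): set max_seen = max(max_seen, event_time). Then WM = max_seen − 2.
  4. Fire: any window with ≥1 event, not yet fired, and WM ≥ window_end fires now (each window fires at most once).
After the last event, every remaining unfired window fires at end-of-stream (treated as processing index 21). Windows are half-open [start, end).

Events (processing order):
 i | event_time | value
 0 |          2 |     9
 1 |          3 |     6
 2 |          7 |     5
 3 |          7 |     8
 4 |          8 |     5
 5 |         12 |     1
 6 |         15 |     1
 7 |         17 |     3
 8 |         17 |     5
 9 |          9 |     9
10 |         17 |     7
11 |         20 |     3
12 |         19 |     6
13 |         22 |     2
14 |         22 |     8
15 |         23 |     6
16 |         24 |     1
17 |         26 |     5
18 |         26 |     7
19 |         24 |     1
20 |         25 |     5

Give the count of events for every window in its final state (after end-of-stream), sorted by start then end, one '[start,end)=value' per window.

i=0 t=2 v=9: → [0,6); WM=0
i=1 t=3 v=6: → [0,6); WM=1
i=2 t=7 v=5: → [4,10); WM=5
i=3 t=7 v=8: → [4,10); WM=5
i=4 t=8 v=5: → [8,14),[4,10); WM=6; [0,6) fires=2
i=5 t=12 v=1: → [12,18),[8,14); WM=10; [4,10) fires=3
i=6 t=15 v=1: → [12,18); WM=13
i=7 t=17 v=3: → [16,22),[12,18); WM=15; [8,14) fires=2
i=8 t=17 v=5: → [16,22),[12,18); WM=15
i=9 t=9 v=9: DROP (t<15-2); WM=15
i=10 t=17 v=7: → [16,22),[12,18); WM=15
i=11 t=20 v=3: → [20,26),[16,22); WM=18; [12,18) fires=5
i=12 t=19 v=6: → [16,22); WM=18
i=13 t=22 v=2: → [20,26); WM=20
i=14 t=22 v=8: → [20,26); WM=20
i=15 t=23 v=6: → [20,26); WM=21
i=16 t=24 v=1: → [24,30),[20,26); WM=22; [16,22) fires=5
i=17 t=26 v=5: → [24,30); WM=24
i=18 t=26 v=7: → [24,30); WM=24
i=19 t=24 v=1: → [24,30),[20,26); WM=24
i=20 t=25 v=5: → [24,30),[20,26); WM=24

[0,6)=2 [4,10)=3 [8,14)=2 [12,18)=5 [16,22)=5 [20,26)=7 [24,30)=5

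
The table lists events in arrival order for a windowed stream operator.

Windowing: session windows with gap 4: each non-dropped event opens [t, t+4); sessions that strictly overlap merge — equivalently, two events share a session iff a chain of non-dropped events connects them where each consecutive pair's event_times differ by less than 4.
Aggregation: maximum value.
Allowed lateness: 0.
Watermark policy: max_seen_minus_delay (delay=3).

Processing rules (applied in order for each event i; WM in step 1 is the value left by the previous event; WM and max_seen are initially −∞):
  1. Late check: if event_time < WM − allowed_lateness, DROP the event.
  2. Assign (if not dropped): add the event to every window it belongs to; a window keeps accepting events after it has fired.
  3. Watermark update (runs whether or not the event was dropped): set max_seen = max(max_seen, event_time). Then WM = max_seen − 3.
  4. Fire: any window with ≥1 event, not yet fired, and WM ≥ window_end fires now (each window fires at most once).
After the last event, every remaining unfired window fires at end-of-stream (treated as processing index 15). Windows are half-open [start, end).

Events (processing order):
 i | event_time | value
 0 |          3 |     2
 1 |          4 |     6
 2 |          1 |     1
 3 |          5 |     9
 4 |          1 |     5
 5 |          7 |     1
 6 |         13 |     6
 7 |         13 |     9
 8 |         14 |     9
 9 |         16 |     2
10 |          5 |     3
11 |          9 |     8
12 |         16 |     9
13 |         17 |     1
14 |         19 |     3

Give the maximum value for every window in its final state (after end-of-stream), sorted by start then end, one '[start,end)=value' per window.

[1,11)=9 [13,23)=9

i=0 t=3 v=2: → [3,7); WM=0
i=1 t=4 v=6: → [3,8); WM=1
i=2 t=1 v=1: → [1,8); WM=1
i=3 t=5 v=9: → [1,9); WM=2
i=4 t=1 v=5: DROP (t<2-0); WM=2
i=5 t=7 v=1: → [1,11); WM=4
i=6 t=13 v=6: → [13,17); WM=10
i=7 t=13 v=9: → [13,17); WM=10
i=8 t=14 v=9: → [13,18); WM=11
i=9 t=16 v=2: → [13,20); WM=13
i=10 t=5 v=3: DROP (t<13-0); WM=13
i=11 t=9 v=8: DROP (t<13-0); WM=13
i=12 t=16 v=9: → [13,20); WM=13
i=13 t=17 v=1: → [13,21); WM=14
i=14 t=19 v=3: → [13,23); WM=16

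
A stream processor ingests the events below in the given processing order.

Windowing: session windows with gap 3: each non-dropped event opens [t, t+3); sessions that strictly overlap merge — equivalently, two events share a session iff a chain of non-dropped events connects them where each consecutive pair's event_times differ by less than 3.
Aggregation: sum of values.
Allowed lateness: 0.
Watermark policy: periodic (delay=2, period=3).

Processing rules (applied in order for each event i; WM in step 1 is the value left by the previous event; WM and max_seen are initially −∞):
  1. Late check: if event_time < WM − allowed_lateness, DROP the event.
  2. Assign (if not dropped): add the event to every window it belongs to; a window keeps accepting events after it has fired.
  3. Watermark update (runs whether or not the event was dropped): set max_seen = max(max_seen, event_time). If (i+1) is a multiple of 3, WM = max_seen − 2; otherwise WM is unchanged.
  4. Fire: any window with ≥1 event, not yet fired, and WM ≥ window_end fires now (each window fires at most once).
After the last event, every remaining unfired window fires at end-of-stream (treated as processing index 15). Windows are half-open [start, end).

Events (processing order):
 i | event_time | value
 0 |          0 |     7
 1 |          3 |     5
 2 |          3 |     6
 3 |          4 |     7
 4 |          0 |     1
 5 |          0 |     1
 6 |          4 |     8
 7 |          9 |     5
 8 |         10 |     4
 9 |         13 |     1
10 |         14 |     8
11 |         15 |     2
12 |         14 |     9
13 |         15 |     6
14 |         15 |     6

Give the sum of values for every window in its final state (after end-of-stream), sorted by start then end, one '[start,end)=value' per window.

[0,3)=7 [3,7)=26 [9,13)=9 [13,18)=32

i=0 t=0 v=7: → [0,3); WM=−∞
i=1 t=3 v=5: → [3,6); WM=−∞
i=2 t=3 v=6: → [3,6); WM=1
i=3 t=4 v=7: → [3,7); WM=1
i=4 t=0 v=1: DROP (t<1-0); WM=1
i=5 t=0 v=1: DROP (t<1-0); WM=2
i=6 t=4 v=8: → [3,7); WM=2
i=7 t=9 v=5: → [9,12); WM=2
i=8 t=10 v=4: → [9,13); WM=8
i=9 t=13 v=1: → [13,16); WM=8
i=10 t=14 v=8: → [13,17); WM=8
i=11 t=15 v=2: → [13,18); WM=13
i=12 t=14 v=9: → [13,18); WM=13
i=13 t=15 v=6: → [13,18); WM=13
i=14 t=15 v=6: → [13,18); WM=13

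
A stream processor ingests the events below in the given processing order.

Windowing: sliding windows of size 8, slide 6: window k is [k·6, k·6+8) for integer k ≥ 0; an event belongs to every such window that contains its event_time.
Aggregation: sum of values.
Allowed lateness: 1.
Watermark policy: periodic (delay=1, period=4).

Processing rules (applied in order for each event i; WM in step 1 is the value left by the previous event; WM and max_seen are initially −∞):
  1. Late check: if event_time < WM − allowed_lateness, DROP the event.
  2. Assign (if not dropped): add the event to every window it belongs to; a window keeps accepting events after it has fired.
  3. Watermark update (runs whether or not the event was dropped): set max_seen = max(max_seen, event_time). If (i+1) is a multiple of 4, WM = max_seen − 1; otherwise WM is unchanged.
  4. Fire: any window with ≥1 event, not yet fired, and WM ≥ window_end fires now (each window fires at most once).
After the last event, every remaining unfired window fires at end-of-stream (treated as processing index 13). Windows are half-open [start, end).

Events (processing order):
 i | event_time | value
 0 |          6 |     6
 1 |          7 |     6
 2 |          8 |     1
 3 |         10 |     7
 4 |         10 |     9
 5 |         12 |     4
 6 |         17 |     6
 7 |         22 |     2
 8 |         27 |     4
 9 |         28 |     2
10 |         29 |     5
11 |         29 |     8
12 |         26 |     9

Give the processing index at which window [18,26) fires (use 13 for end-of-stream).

11

i=0 t=6 v=6: → [6,14),[0,8); WM=−∞
i=1 t=7 v=6: → [6,14),[0,8); WM=−∞
i=2 t=8 v=1: → [6,14); WM=−∞
i=3 t=10 v=7: → [6,14); WM=9; [0,8) fires=12
i=4 t=10 v=9: → [6,14); WM=9
i=5 t=12 v=4: → [12,20),[6,14); WM=9
i=6 t=17 v=6: → [12,20); WM=9
i=7 t=22 v=2: → [18,26); WM=21; [6,14) fires=33 [12,20) fires=10
i=8 t=27 v=4: → [24,32); WM=21
i=9 t=28 v=2: → [24,32); WM=21
i=10 t=29 v=5: → [24,32); WM=21
i=11 t=29 v=8: → [24,32); WM=28; [18,26) fires=2
i=12 t=26 v=9: DROP (t<28-1); WM=28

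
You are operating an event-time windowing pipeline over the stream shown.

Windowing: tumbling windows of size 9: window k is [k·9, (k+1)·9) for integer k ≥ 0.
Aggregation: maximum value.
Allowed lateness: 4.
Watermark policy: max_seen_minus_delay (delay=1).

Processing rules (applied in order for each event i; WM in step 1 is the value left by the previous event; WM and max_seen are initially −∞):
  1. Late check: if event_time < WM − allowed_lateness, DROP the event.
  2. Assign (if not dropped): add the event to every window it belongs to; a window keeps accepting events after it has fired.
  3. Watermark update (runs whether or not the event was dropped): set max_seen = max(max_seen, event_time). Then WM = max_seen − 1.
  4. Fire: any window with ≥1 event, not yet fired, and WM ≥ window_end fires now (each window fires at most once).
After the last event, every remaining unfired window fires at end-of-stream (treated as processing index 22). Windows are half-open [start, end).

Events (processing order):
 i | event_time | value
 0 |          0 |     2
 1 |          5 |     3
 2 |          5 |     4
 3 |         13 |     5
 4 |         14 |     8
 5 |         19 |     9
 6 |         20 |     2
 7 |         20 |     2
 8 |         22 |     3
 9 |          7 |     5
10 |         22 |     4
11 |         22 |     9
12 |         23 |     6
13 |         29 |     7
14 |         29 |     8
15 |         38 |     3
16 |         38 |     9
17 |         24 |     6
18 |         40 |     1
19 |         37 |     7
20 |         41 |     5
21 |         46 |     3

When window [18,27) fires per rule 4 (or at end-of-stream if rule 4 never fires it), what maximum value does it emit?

9

i=0 t=0 v=2: → [0,9); WM=-1
i=1 t=5 v=3: → [0,9); WM=4
i=2 t=5 v=4: → [0,9); WM=4
i=3 t=13 v=5: → [9,18); WM=12; [0,9) fires=4
i=4 t=14 v=8: → [9,18); WM=13
i=5 t=19 v=9: → [18,27); WM=18; [9,18) fires=8
i=6 t=20 v=2: → [18,27); WM=19
i=7 t=20 v=2: → [18,27); WM=19
i=8 t=22 v=3: → [18,27); WM=21
i=9 t=7 v=5: DROP (t<21-4); WM=21
i=10 t=22 v=4: → [18,27); WM=21
i=11 t=22 v=9: → [18,27); WM=21
i=12 t=23 v=6: → [18,27); WM=22
i=13 t=29 v=7: → [27,36); WM=28; [18,27) fires=9
i=14 t=29 v=8: → [27,36); WM=28
i=15 t=38 v=3: → [36,45); WM=37; [27,36) fires=8
i=16 t=38 v=9: → [36,45); WM=37
i=17 t=24 v=6: DROP (t<37-4); WM=37
i=18 t=40 v=1: → [36,45); WM=39
i=19 t=37 v=7: → [36,45); WM=39
i=20 t=41 v=5: → [36,45); WM=40
i=21 t=46 v=3: → [45,54); WM=45; [36,45) fires=9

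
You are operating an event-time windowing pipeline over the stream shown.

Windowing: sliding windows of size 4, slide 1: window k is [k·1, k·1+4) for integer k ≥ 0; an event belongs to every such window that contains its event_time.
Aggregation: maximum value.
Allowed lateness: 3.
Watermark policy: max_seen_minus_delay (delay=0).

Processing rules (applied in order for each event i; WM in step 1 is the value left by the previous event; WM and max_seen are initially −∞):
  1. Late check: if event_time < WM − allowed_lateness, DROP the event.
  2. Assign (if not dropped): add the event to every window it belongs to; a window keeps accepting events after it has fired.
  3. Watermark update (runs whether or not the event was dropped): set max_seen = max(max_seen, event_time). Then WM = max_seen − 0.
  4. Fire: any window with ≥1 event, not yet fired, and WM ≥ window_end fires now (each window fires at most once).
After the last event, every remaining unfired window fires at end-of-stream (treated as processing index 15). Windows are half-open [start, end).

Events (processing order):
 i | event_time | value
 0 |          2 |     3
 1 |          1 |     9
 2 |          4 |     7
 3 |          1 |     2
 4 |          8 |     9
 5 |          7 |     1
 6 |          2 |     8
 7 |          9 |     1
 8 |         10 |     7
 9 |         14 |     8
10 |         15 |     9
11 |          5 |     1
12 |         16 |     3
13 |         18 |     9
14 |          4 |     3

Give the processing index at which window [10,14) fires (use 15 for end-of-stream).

i=0 t=2 v=3: → [2,6),[1,5),[0,4); WM=2
i=1 t=1 v=9: → [1,5),[0,4); WM=2
i=2 t=4 v=7: → [4,8),[3,7),[2,6),[1,5); WM=4; [0,4) fires=9
i=3 t=1 v=2: → [1,5),[0,4); WM=4
i=4 t=8 v=9: → [8,12),[7,11),[6,10),[5,9); WM=8; [1,5) fires=9 [2,6) fires=7 [3,7) fires=7 [4,8) fires=7
i=5 t=7 v=1: → [7,11),[6,10),[5,9),[4,8); WM=8
i=6 t=2 v=8: DROP (t<8-3); WM=8
i=7 t=9 v=1: → [9,13),[8,12),[7,11),[6,10); WM=9; [5,9) fires=9
i=8 t=10 v=7: → [10,14),[9,13),[8,12),[7,11); WM=10; [6,10) fires=9
i=9 t=14 v=8: → [14,18),[13,17),[12,16),[11,15); WM=14; [7,11) fires=9 [8,12) fires=9 [9,13) fires=7 [10,14) fires=7
i=10 t=15 v=9: → [15,19),[14,18),[13,17),[12,16); WM=15; [11,15) fires=8
i=11 t=5 v=1: DROP (t<15-3); WM=15
i=12 t=16 v=3: → [16,20),[15,19),[14,18),[13,17); WM=16; [12,16) fires=9
i=13 t=18 v=9: → [18,22),[17,21),[16,20),[15,19); WM=18; [13,17) fires=9 [14,18) fires=9
i=14 t=4 v=3: DROP (t<18-3); WM=18

9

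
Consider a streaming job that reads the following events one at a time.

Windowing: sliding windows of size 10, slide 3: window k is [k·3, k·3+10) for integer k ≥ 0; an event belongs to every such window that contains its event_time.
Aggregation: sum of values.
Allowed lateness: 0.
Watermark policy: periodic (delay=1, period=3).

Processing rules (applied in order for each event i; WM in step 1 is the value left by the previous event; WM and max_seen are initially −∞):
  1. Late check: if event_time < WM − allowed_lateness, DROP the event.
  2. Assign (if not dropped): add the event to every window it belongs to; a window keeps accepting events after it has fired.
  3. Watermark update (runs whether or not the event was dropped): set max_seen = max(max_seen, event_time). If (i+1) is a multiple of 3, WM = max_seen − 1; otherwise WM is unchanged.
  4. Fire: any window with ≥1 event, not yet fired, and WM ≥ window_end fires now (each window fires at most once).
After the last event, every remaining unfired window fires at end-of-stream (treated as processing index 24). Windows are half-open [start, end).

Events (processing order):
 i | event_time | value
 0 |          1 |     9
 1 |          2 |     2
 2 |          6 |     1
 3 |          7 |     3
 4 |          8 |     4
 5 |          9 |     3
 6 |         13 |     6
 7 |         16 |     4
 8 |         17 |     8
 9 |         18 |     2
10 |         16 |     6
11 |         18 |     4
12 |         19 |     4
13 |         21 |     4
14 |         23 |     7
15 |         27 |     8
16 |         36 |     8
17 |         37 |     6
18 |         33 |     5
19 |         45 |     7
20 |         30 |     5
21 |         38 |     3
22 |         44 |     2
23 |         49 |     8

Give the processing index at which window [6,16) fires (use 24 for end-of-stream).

i=0 t=1 v=9: → [0,10); WM=−∞
i=1 t=2 v=2: → [0,10); WM=−∞
i=2 t=6 v=1: → [6,16),[3,13),[0,10); WM=5
i=3 t=7 v=3: → [6,16),[3,13),[0,10); WM=5
i=4 t=8 v=4: → [6,16),[3,13),[0,10); WM=5
i=5 t=9 v=3: → [9,19),[6,16),[3,13),[0,10); WM=8
i=6 t=13 v=6: → [12,22),[9,19),[6,16); WM=8
i=7 t=16 v=4: → [15,25),[12,22),[9,19); WM=8
i=8 t=17 v=8: → [15,25),[12,22),[9,19); WM=16; [0,10) fires=22 [3,13) fires=11 [6,16) fires=17
i=9 t=18 v=2: → [18,28),[15,25),[12,22),[9,19); WM=16
i=10 t=16 v=6: → [15,25),[12,22),[9,19); WM=16
i=11 t=18 v=4: → [18,28),[15,25),[12,22),[9,19); WM=17
i=12 t=19 v=4: → [18,28),[15,25),[12,22); WM=17
i=13 t=21 v=4: → [21,31),[18,28),[15,25),[12,22); WM=17
i=14 t=23 v=7: → [21,31),[18,28),[15,25); WM=22; [9,19) fires=33 [12,22) fires=38
i=15 t=27 v=8: → [27,37),[24,34),[21,31),[18,28); WM=22
i=16 t=36 v=8: → [36,46),[33,43),[30,40),[27,37); WM=22
i=17 t=37 v=6: → [36,46),[33,43),[30,40); WM=36; [15,25) fires=39 [18,28) fires=29 [21,31) fires=19 [24,34) fires=8
i=18 t=33 v=5: DROP (t<36-0); WM=36
i=19 t=45 v=7: → [45,55),[42,52),[39,49),[36,46); WM=36
i=20 t=30 v=5: DROP (t<36-0); WM=44; [27,37) fires=16 [30,40) fires=14 [33,43) fires=14
i=21 t=38 v=3: DROP (t<44-0); WM=44
i=22 t=44 v=2: → [42,52),[39,49),[36,46); WM=44
i=23 t=49 v=8: → [48,58),[45,55),[42,52); WM=48; [36,46) fires=23

8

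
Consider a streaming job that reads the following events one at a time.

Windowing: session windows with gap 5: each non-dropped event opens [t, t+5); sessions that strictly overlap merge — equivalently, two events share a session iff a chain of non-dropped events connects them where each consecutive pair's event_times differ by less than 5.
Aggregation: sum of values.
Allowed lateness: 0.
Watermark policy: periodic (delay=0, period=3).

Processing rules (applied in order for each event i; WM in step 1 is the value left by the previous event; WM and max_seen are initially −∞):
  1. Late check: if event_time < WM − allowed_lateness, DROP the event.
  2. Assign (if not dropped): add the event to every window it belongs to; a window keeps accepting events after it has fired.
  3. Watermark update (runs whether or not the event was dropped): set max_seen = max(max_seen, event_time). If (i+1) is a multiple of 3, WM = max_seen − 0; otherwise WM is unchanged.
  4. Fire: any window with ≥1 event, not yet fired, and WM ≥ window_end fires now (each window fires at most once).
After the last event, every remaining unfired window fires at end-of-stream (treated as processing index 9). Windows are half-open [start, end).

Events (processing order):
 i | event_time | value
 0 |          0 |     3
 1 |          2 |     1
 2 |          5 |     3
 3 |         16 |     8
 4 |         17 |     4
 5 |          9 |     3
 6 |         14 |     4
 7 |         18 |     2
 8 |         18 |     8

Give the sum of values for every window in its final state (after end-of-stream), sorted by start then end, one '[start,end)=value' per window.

i=0 t=0 v=3: → [0,5); WM=−∞
i=1 t=2 v=1: → [0,7); WM=−∞
i=2 t=5 v=3: → [0,10); WM=5
i=3 t=16 v=8: → [16,21); WM=5
i=4 t=17 v=4: → [16,22); WM=5
i=5 t=9 v=3: → [0,14); WM=17
i=6 t=14 v=4: DROP (t<17-0); WM=17
i=7 t=18 v=2: → [16,23); WM=17
i=8 t=18 v=8: → [16,23); WM=18

[0,14)=10 [16,23)=22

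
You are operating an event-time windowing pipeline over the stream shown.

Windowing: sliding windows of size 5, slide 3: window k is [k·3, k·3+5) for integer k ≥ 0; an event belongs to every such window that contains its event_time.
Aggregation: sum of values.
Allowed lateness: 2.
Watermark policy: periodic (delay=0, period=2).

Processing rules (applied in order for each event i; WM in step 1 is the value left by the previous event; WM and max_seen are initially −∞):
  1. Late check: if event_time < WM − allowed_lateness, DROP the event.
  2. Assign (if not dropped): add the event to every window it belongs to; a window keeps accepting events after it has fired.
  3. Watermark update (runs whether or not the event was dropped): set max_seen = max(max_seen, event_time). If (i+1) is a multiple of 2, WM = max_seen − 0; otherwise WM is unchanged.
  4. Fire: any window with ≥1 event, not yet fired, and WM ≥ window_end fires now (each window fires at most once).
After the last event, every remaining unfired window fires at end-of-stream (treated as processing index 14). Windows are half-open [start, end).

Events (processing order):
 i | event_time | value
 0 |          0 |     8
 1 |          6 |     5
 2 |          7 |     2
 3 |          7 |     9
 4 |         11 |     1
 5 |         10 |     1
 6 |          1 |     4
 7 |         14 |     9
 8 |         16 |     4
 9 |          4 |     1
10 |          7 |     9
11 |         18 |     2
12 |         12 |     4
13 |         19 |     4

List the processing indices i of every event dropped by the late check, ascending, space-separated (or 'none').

6 9 10 12

i=0 t=0 v=8: → [0,5); WM=−∞
i=1 t=6 v=5: → [6,11),[3,8); WM=6; [0,5) fires=8
i=2 t=7 v=2: → [6,11),[3,8); WM=6
i=3 t=7 v=9: → [6,11),[3,8); WM=7
i=4 t=11 v=1: → [9,14); WM=7
i=5 t=10 v=1: → [9,14),[6,11); WM=11; [3,8) fires=16 [6,11) fires=17
i=6 t=1 v=4: DROP (t<11-2); WM=11
i=7 t=14 v=9: → [12,17); WM=14; [9,14) fires=2
i=8 t=16 v=4: → [15,20),[12,17); WM=14
i=9 t=4 v=1: DROP (t<14-2); WM=16
i=10 t=7 v=9: DROP (t<16-2); WM=16
i=11 t=18 v=2: → [18,23),[15,20); WM=18; [12,17) fires=13
i=12 t=12 v=4: DROP (t<18-2); WM=18
i=13 t=19 v=4: → [18,23),[15,20); WM=19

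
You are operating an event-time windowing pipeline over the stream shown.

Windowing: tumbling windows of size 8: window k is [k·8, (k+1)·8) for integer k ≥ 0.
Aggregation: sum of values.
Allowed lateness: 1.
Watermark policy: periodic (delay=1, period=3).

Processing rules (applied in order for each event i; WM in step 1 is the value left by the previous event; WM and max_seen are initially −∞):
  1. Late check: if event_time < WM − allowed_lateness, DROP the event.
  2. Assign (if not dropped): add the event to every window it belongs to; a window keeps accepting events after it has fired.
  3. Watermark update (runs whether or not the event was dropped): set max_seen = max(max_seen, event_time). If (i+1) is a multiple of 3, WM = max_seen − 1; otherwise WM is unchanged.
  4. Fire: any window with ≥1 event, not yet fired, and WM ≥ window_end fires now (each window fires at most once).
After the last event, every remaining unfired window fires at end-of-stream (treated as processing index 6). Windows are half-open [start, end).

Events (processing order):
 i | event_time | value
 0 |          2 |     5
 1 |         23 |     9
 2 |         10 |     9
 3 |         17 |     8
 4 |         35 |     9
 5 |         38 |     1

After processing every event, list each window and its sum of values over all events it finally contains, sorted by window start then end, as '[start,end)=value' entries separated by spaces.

[0,8)=5 [8,16)=9 [16,24)=9 [32,40)=10

i=0 t=2 v=5: → [0,8); WM=−∞
i=1 t=23 v=9: → [16,24); WM=−∞
i=2 t=10 v=9: → [8,16); WM=22; [0,8) fires=5 [8,16) fires=9
i=3 t=17 v=8: DROP (t<22-1); WM=22
i=4 t=35 v=9: → [32,40); WM=22
i=5 t=38 v=1: → [32,40); WM=37; [16,24) fires=9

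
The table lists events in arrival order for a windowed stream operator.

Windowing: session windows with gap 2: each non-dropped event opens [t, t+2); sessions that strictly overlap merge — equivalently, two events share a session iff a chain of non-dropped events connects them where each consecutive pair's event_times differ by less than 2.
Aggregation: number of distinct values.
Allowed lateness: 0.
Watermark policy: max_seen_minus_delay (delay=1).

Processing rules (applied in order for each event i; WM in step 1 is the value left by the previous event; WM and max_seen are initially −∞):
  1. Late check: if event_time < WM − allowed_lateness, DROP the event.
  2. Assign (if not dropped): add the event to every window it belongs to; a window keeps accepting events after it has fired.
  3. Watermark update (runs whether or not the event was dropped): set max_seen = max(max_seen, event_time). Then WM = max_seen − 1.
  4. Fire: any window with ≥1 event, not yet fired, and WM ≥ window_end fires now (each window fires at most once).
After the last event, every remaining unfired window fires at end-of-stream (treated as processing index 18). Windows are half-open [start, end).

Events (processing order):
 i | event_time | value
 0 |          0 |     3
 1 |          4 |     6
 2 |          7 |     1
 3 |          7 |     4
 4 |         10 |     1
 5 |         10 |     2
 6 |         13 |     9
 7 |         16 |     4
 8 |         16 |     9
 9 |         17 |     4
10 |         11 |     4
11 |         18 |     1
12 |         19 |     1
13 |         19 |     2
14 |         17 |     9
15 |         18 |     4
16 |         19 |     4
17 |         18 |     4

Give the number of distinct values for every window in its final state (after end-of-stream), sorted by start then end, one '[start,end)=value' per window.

[0,2)=1 [4,6)=1 [7,9)=2 [10,12)=2 [13,15)=1 [16,21)=4

i=0 t=0 v=3: → [0,2); WM=-1
i=1 t=4 v=6: → [4,6); WM=3
i=2 t=7 v=1: → [7,9); WM=6
i=3 t=7 v=4: → [7,9); WM=6
i=4 t=10 v=1: → [10,12); WM=9
i=5 t=10 v=2: → [10,12); WM=9
i=6 t=13 v=9: → [13,15); WM=12
i=7 t=16 v=4: → [16,18); WM=15
i=8 t=16 v=9: → [16,18); WM=15
i=9 t=17 v=4: → [16,19); WM=16
i=10 t=11 v=4: DROP (t<16-0); WM=16
i=11 t=18 v=1: → [16,20); WM=17
i=12 t=19 v=1: → [16,21); WM=18
i=13 t=19 v=2: → [16,21); WM=18
i=14 t=17 v=9: DROP (t<18-0); WM=18
i=15 t=18 v=4: → [16,21); WM=18
i=16 t=19 v=4: → [16,21); WM=18
i=17 t=18 v=4: → [16,21); WM=18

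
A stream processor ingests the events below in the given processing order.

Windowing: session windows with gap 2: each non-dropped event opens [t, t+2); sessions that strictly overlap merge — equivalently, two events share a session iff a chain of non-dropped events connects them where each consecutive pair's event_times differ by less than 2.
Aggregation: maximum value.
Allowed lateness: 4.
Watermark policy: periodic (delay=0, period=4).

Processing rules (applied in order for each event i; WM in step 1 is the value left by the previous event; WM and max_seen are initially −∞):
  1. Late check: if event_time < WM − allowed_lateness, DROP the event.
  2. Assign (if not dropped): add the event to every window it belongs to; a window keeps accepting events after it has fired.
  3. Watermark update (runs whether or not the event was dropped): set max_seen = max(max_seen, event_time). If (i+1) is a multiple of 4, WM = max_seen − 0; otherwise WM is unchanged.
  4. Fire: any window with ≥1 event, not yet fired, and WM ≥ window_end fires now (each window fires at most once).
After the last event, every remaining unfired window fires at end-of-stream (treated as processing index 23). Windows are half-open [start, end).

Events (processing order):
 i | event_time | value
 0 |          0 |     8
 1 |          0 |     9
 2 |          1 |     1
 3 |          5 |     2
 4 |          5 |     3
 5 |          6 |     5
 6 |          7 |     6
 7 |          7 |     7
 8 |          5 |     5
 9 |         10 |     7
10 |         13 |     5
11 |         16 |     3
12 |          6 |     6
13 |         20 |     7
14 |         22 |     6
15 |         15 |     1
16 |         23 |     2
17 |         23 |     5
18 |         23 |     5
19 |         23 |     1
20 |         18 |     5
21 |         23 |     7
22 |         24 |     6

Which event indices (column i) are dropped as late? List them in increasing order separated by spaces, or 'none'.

i=0 t=0 v=8: → [0,2); WM=−∞
i=1 t=0 v=9: → [0,2); WM=−∞
i=2 t=1 v=1: → [0,3); WM=−∞
i=3 t=5 v=2: → [5,7); WM=5
i=4 t=5 v=3: → [5,7); WM=5
i=5 t=6 v=5: → [5,8); WM=5
i=6 t=7 v=6: → [5,9); WM=5
i=7 t=7 v=7: → [5,9); WM=7
i=8 t=5 v=5: → [5,9); WM=7
i=9 t=10 v=7: → [10,12); WM=7
i=10 t=13 v=5: → [13,15); WM=7
i=11 t=16 v=3: → [16,18); WM=16
i=12 t=6 v=6: DROP (t<16-4); WM=16
i=13 t=20 v=7: → [20,22); WM=16
i=14 t=22 v=6: → [22,24); WM=16
i=15 t=15 v=1: → [15,18); WM=22
i=16 t=23 v=2: → [22,25); WM=22
i=17 t=23 v=5: → [22,25); WM=22
i=18 t=23 v=5: → [22,25); WM=22
i=19 t=23 v=1: → [22,25); WM=23
i=20 t=18 v=5: DROP (t<23-4); WM=23
i=21 t=23 v=7: → [22,25); WM=23
i=22 t=24 v=6: → [22,26); WM=23

12 20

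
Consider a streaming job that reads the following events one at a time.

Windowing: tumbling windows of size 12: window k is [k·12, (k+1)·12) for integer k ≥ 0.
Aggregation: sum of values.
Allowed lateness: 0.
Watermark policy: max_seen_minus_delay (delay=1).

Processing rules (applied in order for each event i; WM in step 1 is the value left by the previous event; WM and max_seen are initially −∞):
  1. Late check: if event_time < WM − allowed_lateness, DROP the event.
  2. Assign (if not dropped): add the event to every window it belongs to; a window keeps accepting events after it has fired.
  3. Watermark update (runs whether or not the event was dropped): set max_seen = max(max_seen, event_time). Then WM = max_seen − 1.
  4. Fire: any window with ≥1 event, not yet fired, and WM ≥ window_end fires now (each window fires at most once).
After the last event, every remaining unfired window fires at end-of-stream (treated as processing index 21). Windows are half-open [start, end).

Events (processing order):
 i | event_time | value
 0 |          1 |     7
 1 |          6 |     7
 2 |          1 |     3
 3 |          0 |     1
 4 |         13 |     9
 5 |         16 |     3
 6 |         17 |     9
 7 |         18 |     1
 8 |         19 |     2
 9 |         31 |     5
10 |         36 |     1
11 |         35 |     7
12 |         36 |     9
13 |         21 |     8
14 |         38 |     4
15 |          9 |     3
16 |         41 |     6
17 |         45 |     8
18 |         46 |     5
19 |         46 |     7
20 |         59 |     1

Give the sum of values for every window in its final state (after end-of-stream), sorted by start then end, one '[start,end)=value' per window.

i=0 t=1 v=7: → [0,12); WM=0
i=1 t=6 v=7: → [0,12); WM=5
i=2 t=1 v=3: DROP (t<5-0); WM=5
i=3 t=0 v=1: DROP (t<5-0); WM=5
i=4 t=13 v=9: → [12,24); WM=12; [0,12) fires=14
i=5 t=16 v=3: → [12,24); WM=15
i=6 t=17 v=9: → [12,24); WM=16
i=7 t=18 v=1: → [12,24); WM=17
i=8 t=19 v=2: → [12,24); WM=18
i=9 t=31 v=5: → [24,36); WM=30; [12,24) fires=24
i=10 t=36 v=1: → [36,48); WM=35
i=11 t=35 v=7: → [24,36); WM=35
i=12 t=36 v=9: → [36,48); WM=35
i=13 t=21 v=8: DROP (t<35-0); WM=35
i=14 t=38 v=4: → [36,48); WM=37; [24,36) fires=12
i=15 t=9 v=3: DROP (t<37-0); WM=37
i=16 t=41 v=6: → [36,48); WM=40
i=17 t=45 v=8: → [36,48); WM=44
i=18 t=46 v=5: → [36,48); WM=45
i=19 t=46 v=7: → [36,48); WM=45
i=20 t=59 v=1: → [48,60); WM=58; [36,48) fires=40

[0,12)=14 [12,24)=24 [24,36)=12 [36,48)=40 [48,60)=1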